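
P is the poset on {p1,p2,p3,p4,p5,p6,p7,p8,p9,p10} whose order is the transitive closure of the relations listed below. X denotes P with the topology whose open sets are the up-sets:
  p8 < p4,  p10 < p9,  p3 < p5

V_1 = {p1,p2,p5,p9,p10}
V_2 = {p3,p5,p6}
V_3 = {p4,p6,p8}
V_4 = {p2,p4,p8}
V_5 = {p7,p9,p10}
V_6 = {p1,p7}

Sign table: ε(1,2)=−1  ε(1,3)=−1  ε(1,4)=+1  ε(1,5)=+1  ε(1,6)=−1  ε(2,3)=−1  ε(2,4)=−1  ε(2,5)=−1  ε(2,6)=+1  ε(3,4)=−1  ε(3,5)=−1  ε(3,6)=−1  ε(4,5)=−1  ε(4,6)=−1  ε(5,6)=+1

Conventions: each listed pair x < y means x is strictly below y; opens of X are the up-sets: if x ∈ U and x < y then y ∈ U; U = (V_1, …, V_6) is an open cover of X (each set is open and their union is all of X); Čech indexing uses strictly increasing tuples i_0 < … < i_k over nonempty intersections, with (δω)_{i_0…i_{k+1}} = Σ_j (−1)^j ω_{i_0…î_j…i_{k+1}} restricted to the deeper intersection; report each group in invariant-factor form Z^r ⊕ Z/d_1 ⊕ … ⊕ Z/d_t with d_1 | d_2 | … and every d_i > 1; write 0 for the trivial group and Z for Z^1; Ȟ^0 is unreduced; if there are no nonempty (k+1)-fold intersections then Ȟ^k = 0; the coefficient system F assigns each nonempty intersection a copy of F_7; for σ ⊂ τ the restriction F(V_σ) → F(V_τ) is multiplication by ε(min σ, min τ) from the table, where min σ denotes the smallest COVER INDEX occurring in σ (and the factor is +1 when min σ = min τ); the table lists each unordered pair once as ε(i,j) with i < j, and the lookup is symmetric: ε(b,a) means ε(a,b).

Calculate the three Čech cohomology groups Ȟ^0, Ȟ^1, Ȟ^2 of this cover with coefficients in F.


nerve of the cover:
  V12={p5} V14={p2} V15={p9,p10} V16={p1} V23={p6} V34={p4,p8} V56={p7}
C dims 6,7; δ0: rk_F7 6
Ȟ^0 = (6 − 6) − 0 = 0, so Ȟ^0 ≅ 0
Ȟ^1 = (7 − 0) − 6 = 1, so Ȟ^1 ≅ Z/7
Ȟ^2 = (0 − 0) − 0 = 0, so Ȟ^2 ≅ 0

Ȟ^0(U;F) ≅ 0,  Ȟ^1(U;F) ≅ Z/7,  Ȟ^2(U;F) ≅ 0


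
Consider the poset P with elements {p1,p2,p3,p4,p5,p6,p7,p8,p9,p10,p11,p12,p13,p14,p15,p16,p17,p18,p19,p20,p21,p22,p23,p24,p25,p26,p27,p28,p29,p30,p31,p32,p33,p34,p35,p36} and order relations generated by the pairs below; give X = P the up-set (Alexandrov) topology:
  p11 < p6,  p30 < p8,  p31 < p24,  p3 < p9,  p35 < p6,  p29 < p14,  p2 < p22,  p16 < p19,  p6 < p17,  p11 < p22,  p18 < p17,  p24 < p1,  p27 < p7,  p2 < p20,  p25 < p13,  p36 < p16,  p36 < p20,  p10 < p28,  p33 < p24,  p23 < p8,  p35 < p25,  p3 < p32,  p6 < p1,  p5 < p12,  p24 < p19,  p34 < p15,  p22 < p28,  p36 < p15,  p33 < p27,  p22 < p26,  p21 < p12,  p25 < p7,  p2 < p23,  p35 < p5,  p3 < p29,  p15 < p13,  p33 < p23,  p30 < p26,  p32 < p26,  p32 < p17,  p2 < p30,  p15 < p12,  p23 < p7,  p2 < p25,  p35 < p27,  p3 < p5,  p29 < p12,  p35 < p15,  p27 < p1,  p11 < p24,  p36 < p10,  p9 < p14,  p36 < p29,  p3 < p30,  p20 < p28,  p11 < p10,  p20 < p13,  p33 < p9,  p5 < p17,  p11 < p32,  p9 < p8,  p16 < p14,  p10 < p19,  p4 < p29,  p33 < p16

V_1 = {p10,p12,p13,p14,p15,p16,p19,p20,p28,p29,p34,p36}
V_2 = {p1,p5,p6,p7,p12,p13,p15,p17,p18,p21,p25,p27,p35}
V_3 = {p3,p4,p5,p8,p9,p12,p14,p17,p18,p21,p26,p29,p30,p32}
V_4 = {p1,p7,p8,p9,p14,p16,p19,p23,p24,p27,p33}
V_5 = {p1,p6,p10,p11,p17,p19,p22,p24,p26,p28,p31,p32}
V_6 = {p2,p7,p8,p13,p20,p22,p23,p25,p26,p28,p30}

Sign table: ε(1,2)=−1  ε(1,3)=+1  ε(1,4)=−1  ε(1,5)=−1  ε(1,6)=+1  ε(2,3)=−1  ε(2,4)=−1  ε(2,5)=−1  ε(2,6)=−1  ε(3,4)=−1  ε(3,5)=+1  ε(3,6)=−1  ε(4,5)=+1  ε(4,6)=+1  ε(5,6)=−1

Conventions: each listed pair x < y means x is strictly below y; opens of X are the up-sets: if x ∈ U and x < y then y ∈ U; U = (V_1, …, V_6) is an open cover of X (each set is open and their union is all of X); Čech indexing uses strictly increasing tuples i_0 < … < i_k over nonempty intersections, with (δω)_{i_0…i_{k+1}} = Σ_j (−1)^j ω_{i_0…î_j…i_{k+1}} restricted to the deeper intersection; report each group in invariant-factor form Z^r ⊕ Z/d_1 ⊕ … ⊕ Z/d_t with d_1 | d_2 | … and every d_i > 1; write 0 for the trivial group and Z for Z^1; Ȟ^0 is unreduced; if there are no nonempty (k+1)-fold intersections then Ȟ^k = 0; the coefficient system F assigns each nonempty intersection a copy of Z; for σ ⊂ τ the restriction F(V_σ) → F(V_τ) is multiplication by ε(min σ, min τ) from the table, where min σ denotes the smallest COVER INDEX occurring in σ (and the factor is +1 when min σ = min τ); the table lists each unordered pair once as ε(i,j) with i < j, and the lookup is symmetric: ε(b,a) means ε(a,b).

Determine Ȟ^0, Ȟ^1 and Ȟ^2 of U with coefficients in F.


intersection data:
  V12={p12,p13,p15} V13={p12,p14,p29} V14={p14,p16,p19} V15={p10,p19,p28} V16={p13,p20,p28} V23={p5,p12,p17,p18,p21} V24={p1,p7,p27} V25={p1,p6,p17} V26={p7,p13,p25} V34={p8,p9,p14} V35={p17,p26,p32} V36={p8,p26,p30} V45={p1,p19,p24} V46={p7,p8,p23} V56={p22,p26,p28}
  V123={p12} V126={p13} V134={p14} V145={p19} V156={p28} V235={p17} V245={p1} V246={p7} V346={p8} V356={p26}
C dims 6,15,10; δ0: rk 6, SNF 1^5·2; δ1: rk 9, SNF 1^9
Ȟ^0 = (6 − 6) − 0 = 0, so Ȟ^0 ≅ 0
Ȟ^1 = (15 − 9) − 6 = 0 plus torsion [2], so Ȟ^1 ≅ Z/2
Ȟ^2 = (10 − 0) − 9 = 1, so Ȟ^2 ≅ Z

Ȟ^0 ≅ 0, Ȟ^1 ≅ Z/2 and Ȟ^2 ≅ Z


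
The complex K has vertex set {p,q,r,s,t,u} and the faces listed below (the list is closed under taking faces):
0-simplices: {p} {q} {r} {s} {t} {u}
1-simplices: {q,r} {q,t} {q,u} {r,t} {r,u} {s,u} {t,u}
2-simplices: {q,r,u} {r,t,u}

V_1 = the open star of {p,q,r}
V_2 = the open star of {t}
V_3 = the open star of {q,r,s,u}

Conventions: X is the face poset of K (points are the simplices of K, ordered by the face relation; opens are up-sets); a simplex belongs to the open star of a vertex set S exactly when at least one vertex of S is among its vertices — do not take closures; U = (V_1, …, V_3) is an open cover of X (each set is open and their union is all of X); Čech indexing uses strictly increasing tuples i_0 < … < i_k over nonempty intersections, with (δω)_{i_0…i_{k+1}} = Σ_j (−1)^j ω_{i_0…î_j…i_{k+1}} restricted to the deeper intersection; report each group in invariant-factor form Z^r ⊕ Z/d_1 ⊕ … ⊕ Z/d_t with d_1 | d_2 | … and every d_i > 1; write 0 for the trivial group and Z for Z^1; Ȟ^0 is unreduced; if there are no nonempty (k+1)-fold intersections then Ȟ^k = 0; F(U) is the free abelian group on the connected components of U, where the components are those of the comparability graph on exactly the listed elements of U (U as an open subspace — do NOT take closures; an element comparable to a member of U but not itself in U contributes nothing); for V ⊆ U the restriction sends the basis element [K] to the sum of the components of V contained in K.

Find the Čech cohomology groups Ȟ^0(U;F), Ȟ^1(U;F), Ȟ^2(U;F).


nonempty overlaps:
  V1={{p},{q},{r},{q,r},{q,t},{q,u},{r,t},{r,u},{q,r,u},{r,t,u}} V2={{t},{q,t},{r,t},{t,u},{r,t,u}} V3={{q},{r},{s},{u},{q,r},{q,t},{q,u},{r,t},{r,u},{s,u},{t,u},{q,r,u},{r,t,u}}
  V12={{q,t},{r,t},{r,t,u}} V13={{q},{r},{q,r},{q,t},{q,u},{r,t},{r,u},{q,r,u},{r,t,u}} V23={{q,t},{r,t},{t,u},{r,t,u}}
  V123={{q,t},{r,t},{r,t,u}}
components per intersection:
  V1: {{p}} {{q},{r},{q,r},{q,t},{q,u},{r,t},{r,u},{q,r,u},{r,t,u}}
  V2: {{t},{q,t},{r,t},{t,u},{r,t,u}}
  V3: {{q},{r},{s},{u},{q,r},{q,t},{q,u},{r,t},{r,u},{s,u},{t,u},{q,r,u},{r,t,u}}
  V12: {{q,t}} {{r,t},{r,t,u}}
  V13: {{q},{r},{q,r},{q,t},{q,u},{r,t},{r,u},{q,r,u},{r,t,u}}
  V23: {{q,t}} {{r,t},{t,u},{r,t,u}}
  V123: {{q,t}} {{r,t},{r,t,u}}
C dims 4,5,2; δ0: rk 2, SNF 1^2; δ1: rk 2, SNF 1^2
degree 0: 4−2−0 = 2 → Ȟ^0 ≅ Z^2
degree 1: 5−2−2 = 1 → Ȟ^1 ≅ Z
degree 2: 2−0−2 = 0 → Ȟ^2 ≅ 0

Ȟ^0 = Z^2, Ȟ^1 = Z, Ȟ^2 = 0


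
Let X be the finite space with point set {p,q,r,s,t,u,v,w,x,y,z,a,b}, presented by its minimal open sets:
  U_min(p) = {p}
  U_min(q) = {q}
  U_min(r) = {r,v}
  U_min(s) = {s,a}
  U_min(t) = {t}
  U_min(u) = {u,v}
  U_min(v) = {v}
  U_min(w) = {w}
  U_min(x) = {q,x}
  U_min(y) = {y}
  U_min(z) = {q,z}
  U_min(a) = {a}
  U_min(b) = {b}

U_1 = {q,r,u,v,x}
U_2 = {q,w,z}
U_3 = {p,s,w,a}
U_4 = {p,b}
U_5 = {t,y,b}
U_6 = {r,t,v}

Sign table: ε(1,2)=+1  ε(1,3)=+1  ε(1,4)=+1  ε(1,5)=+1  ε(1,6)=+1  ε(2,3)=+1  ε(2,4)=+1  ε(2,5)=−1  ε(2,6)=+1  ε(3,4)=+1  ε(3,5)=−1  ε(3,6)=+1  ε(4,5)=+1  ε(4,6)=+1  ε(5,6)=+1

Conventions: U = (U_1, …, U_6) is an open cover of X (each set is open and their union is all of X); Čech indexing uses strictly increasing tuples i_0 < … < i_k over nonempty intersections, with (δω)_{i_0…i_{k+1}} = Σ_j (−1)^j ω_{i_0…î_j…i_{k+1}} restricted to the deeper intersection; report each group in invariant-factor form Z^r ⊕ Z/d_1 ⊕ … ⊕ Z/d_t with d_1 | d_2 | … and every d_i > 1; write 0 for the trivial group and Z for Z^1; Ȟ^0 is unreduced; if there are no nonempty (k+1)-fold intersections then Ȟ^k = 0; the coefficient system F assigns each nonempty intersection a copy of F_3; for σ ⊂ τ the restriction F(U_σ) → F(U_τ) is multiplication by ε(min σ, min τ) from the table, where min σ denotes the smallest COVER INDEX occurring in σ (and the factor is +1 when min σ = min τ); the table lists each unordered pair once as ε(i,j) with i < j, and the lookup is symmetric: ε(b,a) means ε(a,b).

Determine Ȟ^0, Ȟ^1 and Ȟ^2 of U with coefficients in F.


nerve of the cover:
  U12={q} U16={r,v} U23={w} U34={p} U45={b} U56={t}
C dims 6,6; δ0: rk_F3 5
Ȟ^0 = (6 − 5) − 0 = 1, so Ȟ^0 ≅ Z/3
Ȟ^1 = (6 − 0) − 5 = 1, so Ȟ^1 ≅ Z/3
Ȟ^2 = (0 − 0) − 0 = 0, so Ȟ^2 ≅ 0

Ȟ^0 ≅ Z/3; Ȟ^1 ≅ Z/3; Ȟ^2 ≅ 0


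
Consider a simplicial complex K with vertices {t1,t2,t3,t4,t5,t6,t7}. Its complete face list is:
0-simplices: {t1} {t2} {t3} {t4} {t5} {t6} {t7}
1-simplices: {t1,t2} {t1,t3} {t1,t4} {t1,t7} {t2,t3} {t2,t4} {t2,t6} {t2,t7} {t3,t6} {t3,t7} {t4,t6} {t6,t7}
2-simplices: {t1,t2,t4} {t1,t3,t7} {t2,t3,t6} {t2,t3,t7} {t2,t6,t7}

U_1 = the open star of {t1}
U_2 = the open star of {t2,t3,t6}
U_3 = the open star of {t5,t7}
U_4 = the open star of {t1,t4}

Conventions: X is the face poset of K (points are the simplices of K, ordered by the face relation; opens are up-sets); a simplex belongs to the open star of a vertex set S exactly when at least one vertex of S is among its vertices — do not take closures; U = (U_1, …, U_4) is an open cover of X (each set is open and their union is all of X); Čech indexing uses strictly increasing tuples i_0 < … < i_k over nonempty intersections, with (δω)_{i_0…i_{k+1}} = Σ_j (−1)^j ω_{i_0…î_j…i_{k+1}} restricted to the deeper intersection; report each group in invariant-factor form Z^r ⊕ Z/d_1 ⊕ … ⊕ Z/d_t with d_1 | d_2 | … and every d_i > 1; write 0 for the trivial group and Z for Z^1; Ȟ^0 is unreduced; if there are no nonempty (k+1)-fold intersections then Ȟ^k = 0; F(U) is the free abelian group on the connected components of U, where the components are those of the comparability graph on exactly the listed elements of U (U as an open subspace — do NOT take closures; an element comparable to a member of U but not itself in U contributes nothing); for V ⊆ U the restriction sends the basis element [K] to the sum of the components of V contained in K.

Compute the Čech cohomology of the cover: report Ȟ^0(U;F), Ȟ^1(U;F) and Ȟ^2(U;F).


nonempty intersections:
  U1={{t1},{t1,t2},{t1,t3},{t1,t4},{t1,t7},{t1,t2,t4},{t1,t3,t7}} U2={{t2},{t3},{t6},{t1,t2},{t1,t3},{t2,t3},{t2,t4},{t2,t6},{t2,t7},{t3,t6},{t3,t7},{t4,t6},{t6,t7},{t1,t2,t4},{t1,t3,t7},{t2,t3,t6},{t2,t3,t7},{t2,t6,t7}} U3={{t5},{t7},{t1,t7},{t2,t7},{t3,t7},{t6,t7},{t1,t3,t7},{t2,t3,t7},{t2,t6,t7}} U4={{t1},{t4},{t1,t2},{t1,t3},{t1,t4},{t1,t7},{t2,t4},{t4,t6},{t1,t2,t4},{t1,t3,t7}}
  U12={{t1,t2},{t1,t3},{t1,t2,t4},{t1,t3,t7}} U13={{t1,t7},{t1,t3,t7}} U14={{t1},{t1,t2},{t1,t3},{t1,t4},{t1,t7},{t1,t2,t4},{t1,t3,t7}} U23={{t2,t7},{t3,t7},{t6,t7},{t1,t3,t7},{t2,t3,t7},{t2,t6,t7}} U24={{t1,t2},{t1,t3},{t2,t4},{t4,t6},{t1,t2,t4},{t1,t3,t7}} U34={{t1,t7},{t1,t3,t7}}
  U123={{t1,t3,t7}} U124={{t1,t2},{t1,t3},{t1,t2,t4},{t1,t3,t7}} U134={{t1,t7},{t1,t3,t7}} U234={{t1,t3,t7}}
  U1234={{t1,t3,t7}}
components per intersection:
  U1: {{t1},{t1,t2},{t1,t3},{t1,t4},{t1,t7},{t1,t2,t4},{t1,t3,t7}}
  U2: {{t2},{t3},{t6},{t1,t2},{t1,t3},{t2,t3},{t2,t4},{t2,t6},{t2,t7},{t3,t6},{t3,t7},{t4,t6},{t6,t7},{t1,t2,t4},{t1,t3,t7},{t2,t3,t6},{t2,t3,t7},{t2,t6,t7}}
  U3: {{t5}} {{t7},{t1,t7},{t2,t7},{t3,t7},{t6,t7},{t1,t3,t7},{t2,t3,t7},{t2,t6,t7}}
  U4: {{t1},{t4},{t1,t2},{t1,t3},{t1,t4},{t1,t7},{t2,t4},{t4,t6},{t1,t2,t4},{t1,t3,t7}}
  U12: {{t1,t2},{t1,t2,t4}} {{t1,t3},{t1,t3,t7}}
  U13: {{t1,t7},{t1,t3,t7}}
  U14: {{t1},{t1,t2},{t1,t3},{t1,t4},{t1,t7},{t1,t2,t4},{t1,t3,t7}}
  U23: {{t2,t7},{t3,t7},{t6,t7},{t1,t3,t7},{t2,t3,t7},{t2,t6,t7}}
  U24: {{t1,t2},{t2,t4},{t1,t2,t4}} {{t1,t3},{t1,t3,t7}} {{t4,t6}}
  U34: {{t1,t7},{t1,t3,t7}}
  U123: {{t1,t3,t7}}
  U124: {{t1,t2},{t1,t2,t4}} {{t1,t3},{t1,t3,t7}}
  U134: {{t1,t7},{t1,t3,t7}}
  U234: {{t1,t3,t7}}
  U1234: {{t1,t3,t7}}
C dims 5,9,5,1; δ0: rk 3, SNF 1^3; δ1: rk 4, SNF 1^4; δ2: rk 1, SNF 1^1
Ȟ^0: (5−3)−0=2 ⇒ Z^2
Ȟ^1: (9−4)−3=2 ⇒ Z^2
Ȟ^2: (5−1)−4=0 ⇒ 0

Ȟ^0 ≅ Z^2, Ȟ^1 ≅ Z^2 and Ȟ^2 ≅ 0


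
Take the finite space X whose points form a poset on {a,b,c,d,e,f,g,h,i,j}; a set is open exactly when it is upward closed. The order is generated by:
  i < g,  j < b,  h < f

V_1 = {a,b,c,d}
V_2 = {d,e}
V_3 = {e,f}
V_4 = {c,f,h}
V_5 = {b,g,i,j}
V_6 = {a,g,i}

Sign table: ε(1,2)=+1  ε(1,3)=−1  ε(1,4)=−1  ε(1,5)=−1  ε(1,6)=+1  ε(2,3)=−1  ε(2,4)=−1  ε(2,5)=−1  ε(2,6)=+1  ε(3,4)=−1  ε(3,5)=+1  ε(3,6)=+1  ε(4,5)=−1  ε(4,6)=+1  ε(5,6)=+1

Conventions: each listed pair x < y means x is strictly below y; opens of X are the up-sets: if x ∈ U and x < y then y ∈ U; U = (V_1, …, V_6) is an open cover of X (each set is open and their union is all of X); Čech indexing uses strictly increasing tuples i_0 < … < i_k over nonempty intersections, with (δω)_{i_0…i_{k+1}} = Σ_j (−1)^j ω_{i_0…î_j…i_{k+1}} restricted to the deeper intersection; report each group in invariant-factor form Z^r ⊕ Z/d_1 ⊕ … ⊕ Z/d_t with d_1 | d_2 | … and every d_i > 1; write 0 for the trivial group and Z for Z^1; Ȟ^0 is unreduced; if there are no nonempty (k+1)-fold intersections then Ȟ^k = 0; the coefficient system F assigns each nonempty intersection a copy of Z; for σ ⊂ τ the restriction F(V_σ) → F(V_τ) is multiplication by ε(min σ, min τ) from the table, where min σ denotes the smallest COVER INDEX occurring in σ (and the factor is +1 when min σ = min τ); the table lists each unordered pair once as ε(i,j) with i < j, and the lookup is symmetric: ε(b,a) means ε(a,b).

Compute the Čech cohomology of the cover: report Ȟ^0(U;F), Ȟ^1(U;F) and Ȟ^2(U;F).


cover nerve:
  V12={d} V14={c} V15={b} V16={a} V23={e} V34={f} V56={g,i}
C dims 6,7; δ0: rk 6, SNF 1^5·2
Ȟ^0: (6−6)−0=0 ⇒ 0
Ȟ^1: (7−0)−6=1 plus torsion [2] ⇒ Z ⊕ Z/2
Ȟ^2: (0−0)−0=0 ⇒ 0

Ȟ^0 ≅ 0,  Ȟ^1 ≅ Z ⊕ Z/2,  Ȟ^2 ≅ 0


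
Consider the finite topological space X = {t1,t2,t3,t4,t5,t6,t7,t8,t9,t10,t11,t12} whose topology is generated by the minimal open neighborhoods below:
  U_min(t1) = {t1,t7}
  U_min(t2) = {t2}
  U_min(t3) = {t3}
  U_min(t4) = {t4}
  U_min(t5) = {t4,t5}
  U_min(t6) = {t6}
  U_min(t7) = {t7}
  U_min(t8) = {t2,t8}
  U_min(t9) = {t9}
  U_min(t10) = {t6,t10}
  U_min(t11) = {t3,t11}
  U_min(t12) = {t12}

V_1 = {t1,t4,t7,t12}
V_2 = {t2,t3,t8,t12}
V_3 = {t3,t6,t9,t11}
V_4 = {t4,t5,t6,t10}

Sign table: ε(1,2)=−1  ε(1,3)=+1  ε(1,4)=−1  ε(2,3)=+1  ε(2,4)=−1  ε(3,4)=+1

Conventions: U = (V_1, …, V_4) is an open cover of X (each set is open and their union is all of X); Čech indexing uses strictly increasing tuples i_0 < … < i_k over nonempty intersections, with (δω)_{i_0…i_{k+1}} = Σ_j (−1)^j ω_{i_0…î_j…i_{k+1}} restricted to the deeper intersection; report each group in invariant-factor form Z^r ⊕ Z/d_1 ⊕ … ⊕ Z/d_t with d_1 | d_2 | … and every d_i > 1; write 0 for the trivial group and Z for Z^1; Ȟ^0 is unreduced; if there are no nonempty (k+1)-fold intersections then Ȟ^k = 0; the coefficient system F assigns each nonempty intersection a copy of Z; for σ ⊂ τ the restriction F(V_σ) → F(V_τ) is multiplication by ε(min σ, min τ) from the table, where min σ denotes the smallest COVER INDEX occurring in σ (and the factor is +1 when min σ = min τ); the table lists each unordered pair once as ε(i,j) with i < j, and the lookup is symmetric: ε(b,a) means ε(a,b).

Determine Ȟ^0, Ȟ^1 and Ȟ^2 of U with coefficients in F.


Ȟ^0 = Z,  Ȟ^1 = Z,  Ȟ^2 = 0

intersection data:
  V12={t12} V14={t4} V23={t3} V34={t6}
C dims 4,4; δ0: rk 3, SNF 1^3
Ȟ^0 = (4 − 3) − 0 = 1, so Ȟ^0 ≅ Z
Ȟ^1 = (4 − 0) − 3 = 1, so Ȟ^1 ≅ Z
Ȟ^2 = (0 − 0) − 0 = 0, so Ȟ^2 ≅ 0


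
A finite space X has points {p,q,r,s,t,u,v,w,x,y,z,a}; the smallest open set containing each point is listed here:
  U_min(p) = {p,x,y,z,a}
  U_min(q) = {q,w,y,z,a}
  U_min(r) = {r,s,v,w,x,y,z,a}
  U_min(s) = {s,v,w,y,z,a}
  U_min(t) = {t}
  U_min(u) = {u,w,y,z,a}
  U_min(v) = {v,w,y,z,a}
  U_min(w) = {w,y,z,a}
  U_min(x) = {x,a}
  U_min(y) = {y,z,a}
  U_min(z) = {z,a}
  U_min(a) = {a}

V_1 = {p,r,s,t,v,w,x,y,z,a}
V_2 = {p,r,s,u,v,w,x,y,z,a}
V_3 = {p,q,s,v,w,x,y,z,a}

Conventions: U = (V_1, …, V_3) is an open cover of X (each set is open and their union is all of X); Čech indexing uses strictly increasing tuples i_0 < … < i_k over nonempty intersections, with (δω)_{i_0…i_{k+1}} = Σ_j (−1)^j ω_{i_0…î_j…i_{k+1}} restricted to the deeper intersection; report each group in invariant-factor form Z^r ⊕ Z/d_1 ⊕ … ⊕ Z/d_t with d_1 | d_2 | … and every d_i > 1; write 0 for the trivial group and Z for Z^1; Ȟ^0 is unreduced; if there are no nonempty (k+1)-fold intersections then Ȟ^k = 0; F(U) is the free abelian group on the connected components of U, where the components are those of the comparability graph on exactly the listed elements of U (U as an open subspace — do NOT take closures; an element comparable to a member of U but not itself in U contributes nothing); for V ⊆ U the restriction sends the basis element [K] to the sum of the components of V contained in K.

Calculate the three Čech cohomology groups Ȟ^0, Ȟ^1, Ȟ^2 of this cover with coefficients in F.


Ȟ^0 = Z^2, Ȟ^1 = 0 and Ȟ^2 = 0

nerve simplices:
  V12={p,r,s,v,w,x,y,z,a} V13={p,s,v,w,x,y,z,a} V23={p,s,v,w,x,y,z,a}
  V123={p,s,v,w,x,y,z,a}
components per intersection:
  V1: {p,r,s,v,w,x,y,z,a} {t}
  V2: {p,r,s,u,v,w,x,y,z,a}
  V3: {p,q,s,v,w,x,y,z,a}
  V12: {p,r,s,v,w,x,y,z,a}
  V13: {p,s,v,w,x,y,z,a}
  V23: {p,s,v,w,x,y,z,a}
  V123: {p,s,v,w,x,y,z,a}
C dims 4,3,1; δ0: rk 2, SNF 1^2; δ1: rk 1, SNF 1^1
degree 0: 4−2−0 = 2 → Ȟ^0 ≅ Z^2
degree 1: 3−1−2 = 0 → Ȟ^1 ≅ 0
degree 2: 1−0−1 = 0 → Ȟ^2 ≅ 0


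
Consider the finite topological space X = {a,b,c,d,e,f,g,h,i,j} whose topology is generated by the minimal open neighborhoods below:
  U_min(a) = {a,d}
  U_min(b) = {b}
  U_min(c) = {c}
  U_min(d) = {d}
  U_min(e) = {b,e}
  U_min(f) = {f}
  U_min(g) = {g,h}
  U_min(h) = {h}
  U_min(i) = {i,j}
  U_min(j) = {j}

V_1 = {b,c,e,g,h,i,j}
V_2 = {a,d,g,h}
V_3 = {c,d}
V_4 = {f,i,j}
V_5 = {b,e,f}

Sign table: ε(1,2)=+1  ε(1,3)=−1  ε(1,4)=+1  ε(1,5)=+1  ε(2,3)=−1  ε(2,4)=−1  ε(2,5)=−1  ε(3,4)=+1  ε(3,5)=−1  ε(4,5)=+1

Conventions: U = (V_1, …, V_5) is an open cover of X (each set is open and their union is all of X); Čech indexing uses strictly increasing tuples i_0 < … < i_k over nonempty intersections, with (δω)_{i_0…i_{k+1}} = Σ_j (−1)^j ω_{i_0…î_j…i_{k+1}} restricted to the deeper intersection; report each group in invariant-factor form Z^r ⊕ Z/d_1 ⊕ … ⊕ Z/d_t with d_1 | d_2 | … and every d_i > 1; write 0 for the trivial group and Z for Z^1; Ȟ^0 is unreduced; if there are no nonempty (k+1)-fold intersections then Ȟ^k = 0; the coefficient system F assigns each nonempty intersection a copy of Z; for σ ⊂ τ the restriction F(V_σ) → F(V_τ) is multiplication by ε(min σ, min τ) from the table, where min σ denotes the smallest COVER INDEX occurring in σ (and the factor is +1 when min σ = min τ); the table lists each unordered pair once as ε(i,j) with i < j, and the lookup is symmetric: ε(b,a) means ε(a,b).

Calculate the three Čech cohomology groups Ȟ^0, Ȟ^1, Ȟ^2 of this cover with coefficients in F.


nerve of the cover:
  V12={g,h} V13={c} V14={i,j} V15={b,e} V23={d} V45={f}
C dims 5,6; δ0: rk 4, SNF 1^4
Ȟ^0 = (5 − 4) − 0 = 1, so Ȟ^0 ≅ Z
Ȟ^1 = (6 − 0) − 4 = 2, so Ȟ^1 ≅ Z^2
Ȟ^2 = (0 − 0) − 0 = 0, so Ȟ^2 ≅ 0

Ȟ^0 ≅ Z, Ȟ^1 ≅ Z^2, Ȟ^2 ≅ 0


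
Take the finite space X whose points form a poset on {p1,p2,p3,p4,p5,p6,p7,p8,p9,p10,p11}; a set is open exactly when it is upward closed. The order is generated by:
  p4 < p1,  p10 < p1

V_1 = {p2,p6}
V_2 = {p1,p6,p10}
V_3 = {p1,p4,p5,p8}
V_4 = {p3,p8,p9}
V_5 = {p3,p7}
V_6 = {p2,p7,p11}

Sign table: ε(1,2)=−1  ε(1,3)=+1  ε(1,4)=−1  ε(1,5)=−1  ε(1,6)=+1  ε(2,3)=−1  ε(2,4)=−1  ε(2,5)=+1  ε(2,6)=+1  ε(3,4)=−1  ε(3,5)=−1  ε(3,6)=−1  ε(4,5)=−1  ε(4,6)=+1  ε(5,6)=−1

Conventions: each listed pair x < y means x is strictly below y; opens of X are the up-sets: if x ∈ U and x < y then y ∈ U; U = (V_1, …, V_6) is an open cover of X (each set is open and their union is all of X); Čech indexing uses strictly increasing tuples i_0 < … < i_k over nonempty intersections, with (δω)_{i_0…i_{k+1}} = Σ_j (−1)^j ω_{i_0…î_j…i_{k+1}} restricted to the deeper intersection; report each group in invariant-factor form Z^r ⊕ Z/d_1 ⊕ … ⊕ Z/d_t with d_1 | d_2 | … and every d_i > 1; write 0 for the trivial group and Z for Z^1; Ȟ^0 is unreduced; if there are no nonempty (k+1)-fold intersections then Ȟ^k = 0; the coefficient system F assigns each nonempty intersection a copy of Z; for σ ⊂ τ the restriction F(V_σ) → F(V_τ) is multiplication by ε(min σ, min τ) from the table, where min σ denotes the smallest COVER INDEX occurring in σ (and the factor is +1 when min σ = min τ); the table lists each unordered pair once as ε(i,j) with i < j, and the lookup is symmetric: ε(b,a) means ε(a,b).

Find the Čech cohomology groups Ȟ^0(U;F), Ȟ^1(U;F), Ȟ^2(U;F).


nonempty intersections:
  V12={p6} V16={p2} V23={p1} V34={p8} V45={p3} V56={p7}
C dims 6,6; δ0: rk 6, SNF 1^5·2
Ȟ^0: (6−6)−0=0 ⇒ 0
Ȟ^1: (6−0)−6=0 plus torsion [2] ⇒ Z/2
Ȟ^2: (0−0)−0=0 ⇒ 0

Ȟ^0 = 0; Ȟ^1 = Z/2; Ȟ^2 = 0


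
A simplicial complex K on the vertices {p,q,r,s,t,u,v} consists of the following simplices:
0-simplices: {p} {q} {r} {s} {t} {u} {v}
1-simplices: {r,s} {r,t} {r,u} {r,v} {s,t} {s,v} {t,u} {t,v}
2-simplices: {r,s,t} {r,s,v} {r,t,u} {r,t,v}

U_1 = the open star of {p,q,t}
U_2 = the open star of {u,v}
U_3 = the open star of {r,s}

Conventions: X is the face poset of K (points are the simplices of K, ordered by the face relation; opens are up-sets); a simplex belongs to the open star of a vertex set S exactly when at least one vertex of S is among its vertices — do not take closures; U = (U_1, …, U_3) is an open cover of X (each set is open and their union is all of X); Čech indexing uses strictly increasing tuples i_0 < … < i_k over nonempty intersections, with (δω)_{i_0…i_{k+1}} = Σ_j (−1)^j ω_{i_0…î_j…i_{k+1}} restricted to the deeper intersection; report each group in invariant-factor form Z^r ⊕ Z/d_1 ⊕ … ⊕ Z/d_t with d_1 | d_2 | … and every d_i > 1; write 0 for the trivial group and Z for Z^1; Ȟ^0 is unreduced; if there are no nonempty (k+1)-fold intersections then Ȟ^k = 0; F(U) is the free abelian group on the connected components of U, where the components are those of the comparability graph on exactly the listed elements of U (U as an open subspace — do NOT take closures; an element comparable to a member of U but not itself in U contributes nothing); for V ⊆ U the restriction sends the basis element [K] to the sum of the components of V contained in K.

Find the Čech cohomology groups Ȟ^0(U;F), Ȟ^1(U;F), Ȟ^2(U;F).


nonempty overlaps:
  U1={{p},{q},{t},{r,t},{s,t},{t,u},{t,v},{r,s,t},{r,t,u},{r,t,v}} U2={{u},{v},{r,u},{r,v},{s,v},{t,u},{t,v},{r,s,v},{r,t,u},{r,t,v}} U3={{r},{s},{r,s},{r,t},{r,u},{r,v},{s,t},{s,v},{r,s,t},{r,s,v},{r,t,u},{r,t,v}}
  U12={{t,u},{t,v},{r,t,u},{r,t,v}} U13={{r,t},{s,t},{r,s,t},{r,t,u},{r,t,v}} U23={{r,u},{r,v},{s,v},{r,s,v},{r,t,u},{r,t,v}}
  U123={{r,t,u},{r,t,v}}
components per intersection:
  U1: {{p}} {{q}} {{t},{r,t},{s,t},{t,u},{t,v},{r,s,t},{r,t,u},{r,t,v}}
  U2: {{u},{r,u},{t,u},{r,t,u}} {{v},{r,v},{s,v},{t,v},{r,s,v},{r,t,v}}
  U3: {{r},{s},{r,s},{r,t},{r,u},{r,v},{s,t},{s,v},{r,s,t},{r,s,v},{r,t,u},{r,t,v}}
  U12: {{t,u},{r,t,u}} {{t,v},{r,t,v}}
  U13: {{r,t},{s,t},{r,s,t},{r,t,u},{r,t,v}}
  U23: {{r,u},{r,t,u}} {{r,v},{s,v},{r,s,v},{r,t,v}}
  U123: {{r,t,u}} {{r,t,v}}
C dims 6,5,2; δ0: rk 3, SNF 1^3; δ1: rk 2, SNF 1^2
degree 0: 6−3−0 = 3 → Ȟ^0 ≅ Z^3
degree 1: 5−2−3 = 0 → Ȟ^1 ≅ 0
degree 2: 2−0−2 = 0 → Ȟ^2 ≅ 0

Ȟ^0 = Z^3,  Ȟ^1 = 0,  Ȟ^2 = 0


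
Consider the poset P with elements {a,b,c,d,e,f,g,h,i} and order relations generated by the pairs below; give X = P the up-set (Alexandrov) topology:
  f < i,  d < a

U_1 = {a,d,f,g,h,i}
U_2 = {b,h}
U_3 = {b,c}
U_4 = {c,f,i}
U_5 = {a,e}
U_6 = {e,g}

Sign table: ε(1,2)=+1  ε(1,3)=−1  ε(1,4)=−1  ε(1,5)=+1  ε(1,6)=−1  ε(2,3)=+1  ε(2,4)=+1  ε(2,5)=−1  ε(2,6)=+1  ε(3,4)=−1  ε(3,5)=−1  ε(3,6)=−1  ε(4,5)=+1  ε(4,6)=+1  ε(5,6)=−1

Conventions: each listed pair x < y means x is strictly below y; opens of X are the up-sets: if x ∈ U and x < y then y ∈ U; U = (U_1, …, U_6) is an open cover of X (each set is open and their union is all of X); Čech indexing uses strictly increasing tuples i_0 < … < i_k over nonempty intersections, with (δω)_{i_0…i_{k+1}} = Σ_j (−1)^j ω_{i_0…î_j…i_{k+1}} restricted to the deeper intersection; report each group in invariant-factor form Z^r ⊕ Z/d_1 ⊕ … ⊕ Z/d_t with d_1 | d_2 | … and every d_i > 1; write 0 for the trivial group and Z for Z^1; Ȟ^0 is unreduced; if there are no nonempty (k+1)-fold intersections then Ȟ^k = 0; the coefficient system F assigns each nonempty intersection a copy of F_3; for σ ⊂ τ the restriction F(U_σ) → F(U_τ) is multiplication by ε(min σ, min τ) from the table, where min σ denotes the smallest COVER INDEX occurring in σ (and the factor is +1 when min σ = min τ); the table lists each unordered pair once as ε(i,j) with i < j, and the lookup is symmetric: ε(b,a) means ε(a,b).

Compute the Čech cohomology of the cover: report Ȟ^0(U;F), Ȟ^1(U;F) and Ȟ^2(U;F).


intersection data:
  U12={h} U14={f,i} U15={a} U16={g} U23={b} U34={c} U56={e}
C dims 6,7; δ0: rk_F3 5
Ȟ^0 = (6 − 5) − 0 = 1, so Ȟ^0 ≅ Z/3
Ȟ^1 = (7 − 0) − 5 = 2, so Ȟ^1 ≅ Z/3 ⊕ Z/3
Ȟ^2 = (0 − 0) − 0 = 0, so Ȟ^2 ≅ 0

Ȟ^0(U;F) ≅ Z/3, Ȟ^1(U;F) ≅ Z/3 ⊕ Z/3 and Ȟ^2(U;F) ≅ 0


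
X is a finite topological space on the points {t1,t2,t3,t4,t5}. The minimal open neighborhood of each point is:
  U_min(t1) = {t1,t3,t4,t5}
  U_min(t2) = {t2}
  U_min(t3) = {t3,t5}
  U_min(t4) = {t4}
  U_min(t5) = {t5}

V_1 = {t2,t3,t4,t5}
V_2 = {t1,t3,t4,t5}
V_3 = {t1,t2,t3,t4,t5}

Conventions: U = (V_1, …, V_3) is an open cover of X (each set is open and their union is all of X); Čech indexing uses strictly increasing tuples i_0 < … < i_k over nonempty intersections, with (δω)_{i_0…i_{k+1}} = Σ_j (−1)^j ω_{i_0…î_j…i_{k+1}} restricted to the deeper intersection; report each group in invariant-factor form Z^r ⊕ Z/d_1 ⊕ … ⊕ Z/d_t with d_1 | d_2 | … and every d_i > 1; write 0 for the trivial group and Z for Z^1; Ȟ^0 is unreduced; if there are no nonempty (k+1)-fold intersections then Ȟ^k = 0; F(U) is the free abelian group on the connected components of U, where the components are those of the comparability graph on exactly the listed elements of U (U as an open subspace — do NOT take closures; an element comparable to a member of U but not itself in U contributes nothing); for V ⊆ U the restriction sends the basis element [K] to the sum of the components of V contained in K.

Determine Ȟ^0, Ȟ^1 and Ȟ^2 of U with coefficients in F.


nerve of the cover:
  V12={t3,t4,t5} V13={t2,t3,t4,t5} V23={t1,t3,t4,t5}
  V123={t3,t4,t5}
components per intersection:
  V1: {t2} {t3,t5} {t4}
  V2: {t1,t3,t4,t5}
  V3: {t1,t3,t4,t5} {t2}
  V12: {t3,t5} {t4}
  V13: {t2} {t3,t5} {t4}
  V23: {t1,t3,t4,t5}
  V123: {t3,t5} {t4}
C dims 6,6,2; δ0: rk 4, SNF 1^4; δ1: rk 2, SNF 1^2
Ȟ^0 = (6 − 4) − 0 = 2, so Ȟ^0 ≅ Z^2
Ȟ^1 = (6 − 2) − 4 = 0, so Ȟ^1 ≅ 0
Ȟ^2 = (2 − 0) − 2 = 0, so Ȟ^2 ≅ 0

Ȟ^0 ≅ Z^2, Ȟ^1 ≅ 0 and Ȟ^2 ≅ 0


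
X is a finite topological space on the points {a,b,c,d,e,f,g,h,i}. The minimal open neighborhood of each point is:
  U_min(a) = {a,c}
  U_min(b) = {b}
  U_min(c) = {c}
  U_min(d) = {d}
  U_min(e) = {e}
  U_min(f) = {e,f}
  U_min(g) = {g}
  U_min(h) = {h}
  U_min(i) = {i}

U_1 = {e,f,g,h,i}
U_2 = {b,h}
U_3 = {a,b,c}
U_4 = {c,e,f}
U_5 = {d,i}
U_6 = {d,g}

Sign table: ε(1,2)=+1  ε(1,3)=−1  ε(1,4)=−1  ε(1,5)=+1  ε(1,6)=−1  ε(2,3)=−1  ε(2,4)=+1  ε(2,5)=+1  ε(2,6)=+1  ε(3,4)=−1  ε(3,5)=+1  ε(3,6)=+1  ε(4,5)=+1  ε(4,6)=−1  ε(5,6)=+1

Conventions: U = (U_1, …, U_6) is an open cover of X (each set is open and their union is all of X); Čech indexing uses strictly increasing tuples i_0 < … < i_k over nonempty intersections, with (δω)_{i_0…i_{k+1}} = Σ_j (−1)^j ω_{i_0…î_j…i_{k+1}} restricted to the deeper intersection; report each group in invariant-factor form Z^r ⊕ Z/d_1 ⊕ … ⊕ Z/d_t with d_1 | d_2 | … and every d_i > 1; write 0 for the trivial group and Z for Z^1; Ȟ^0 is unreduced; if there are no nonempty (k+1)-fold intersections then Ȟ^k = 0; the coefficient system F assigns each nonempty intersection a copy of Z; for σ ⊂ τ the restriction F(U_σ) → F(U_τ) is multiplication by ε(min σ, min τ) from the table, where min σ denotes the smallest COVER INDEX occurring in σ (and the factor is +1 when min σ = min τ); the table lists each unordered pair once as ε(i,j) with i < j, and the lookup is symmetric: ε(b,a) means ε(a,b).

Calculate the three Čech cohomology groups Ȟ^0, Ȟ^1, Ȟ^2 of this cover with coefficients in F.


nerve simplices:
  U12={h} U14={e,f} U15={i} U16={g} U23={b} U34={c} U56={d}
C dims 6,7; δ0: rk 6, SNF 1^5·2
degree 0: 6−6−0 = 0 → Ȟ^0 ≅ 0
degree 1: 7−0−6 = 1 plus torsion [2] → Ȟ^1 ≅ Z ⊕ Z/2
degree 2: 0−0−0 = 0 → Ȟ^2 ≅ 0

Ȟ^0 ≅ 0; Ȟ^1 ≅ Z ⊕ Z/2; Ȟ^2 ≅ 0


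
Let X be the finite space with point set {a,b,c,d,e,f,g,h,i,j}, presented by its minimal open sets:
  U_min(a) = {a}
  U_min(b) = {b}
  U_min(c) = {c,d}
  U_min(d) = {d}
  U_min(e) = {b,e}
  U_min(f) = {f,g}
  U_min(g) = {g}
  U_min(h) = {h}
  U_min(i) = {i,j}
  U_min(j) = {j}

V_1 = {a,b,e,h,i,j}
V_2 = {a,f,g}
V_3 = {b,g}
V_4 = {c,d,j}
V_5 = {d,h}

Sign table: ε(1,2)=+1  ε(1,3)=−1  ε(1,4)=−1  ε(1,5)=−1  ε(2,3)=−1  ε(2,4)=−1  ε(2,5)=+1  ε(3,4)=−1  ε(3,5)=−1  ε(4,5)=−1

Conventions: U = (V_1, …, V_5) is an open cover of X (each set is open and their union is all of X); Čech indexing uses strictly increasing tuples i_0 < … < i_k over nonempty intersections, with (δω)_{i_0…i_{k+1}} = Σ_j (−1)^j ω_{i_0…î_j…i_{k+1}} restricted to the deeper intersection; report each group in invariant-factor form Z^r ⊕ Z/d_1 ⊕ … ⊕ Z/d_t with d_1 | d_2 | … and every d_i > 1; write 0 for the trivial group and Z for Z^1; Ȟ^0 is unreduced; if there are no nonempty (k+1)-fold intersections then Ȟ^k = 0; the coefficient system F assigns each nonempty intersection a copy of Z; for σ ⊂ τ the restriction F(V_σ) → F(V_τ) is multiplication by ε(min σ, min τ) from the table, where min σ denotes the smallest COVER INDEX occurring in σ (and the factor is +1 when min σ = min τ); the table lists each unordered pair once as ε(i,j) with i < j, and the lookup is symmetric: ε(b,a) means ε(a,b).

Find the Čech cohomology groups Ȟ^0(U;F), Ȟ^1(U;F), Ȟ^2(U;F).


intersection data:
  V12={a} V13={b} V14={j} V15={h} V23={g} V45={d}
C dims 5,6; δ0: rk 5, SNF 1^4·2
Ȟ^0 = (5 − 5) − 0 = 0, so Ȟ^0 ≅ 0
Ȟ^1 = (6 − 0) − 5 = 1 plus torsion [2], so Ȟ^1 ≅ Z ⊕ Z/2
Ȟ^2 = (0 − 0) − 0 = 0, so Ȟ^2 ≅ 0

Ȟ^0 ≅ 0, Ȟ^1 ≅ Z ⊕ Z/2 and Ȟ^2 ≅ 0


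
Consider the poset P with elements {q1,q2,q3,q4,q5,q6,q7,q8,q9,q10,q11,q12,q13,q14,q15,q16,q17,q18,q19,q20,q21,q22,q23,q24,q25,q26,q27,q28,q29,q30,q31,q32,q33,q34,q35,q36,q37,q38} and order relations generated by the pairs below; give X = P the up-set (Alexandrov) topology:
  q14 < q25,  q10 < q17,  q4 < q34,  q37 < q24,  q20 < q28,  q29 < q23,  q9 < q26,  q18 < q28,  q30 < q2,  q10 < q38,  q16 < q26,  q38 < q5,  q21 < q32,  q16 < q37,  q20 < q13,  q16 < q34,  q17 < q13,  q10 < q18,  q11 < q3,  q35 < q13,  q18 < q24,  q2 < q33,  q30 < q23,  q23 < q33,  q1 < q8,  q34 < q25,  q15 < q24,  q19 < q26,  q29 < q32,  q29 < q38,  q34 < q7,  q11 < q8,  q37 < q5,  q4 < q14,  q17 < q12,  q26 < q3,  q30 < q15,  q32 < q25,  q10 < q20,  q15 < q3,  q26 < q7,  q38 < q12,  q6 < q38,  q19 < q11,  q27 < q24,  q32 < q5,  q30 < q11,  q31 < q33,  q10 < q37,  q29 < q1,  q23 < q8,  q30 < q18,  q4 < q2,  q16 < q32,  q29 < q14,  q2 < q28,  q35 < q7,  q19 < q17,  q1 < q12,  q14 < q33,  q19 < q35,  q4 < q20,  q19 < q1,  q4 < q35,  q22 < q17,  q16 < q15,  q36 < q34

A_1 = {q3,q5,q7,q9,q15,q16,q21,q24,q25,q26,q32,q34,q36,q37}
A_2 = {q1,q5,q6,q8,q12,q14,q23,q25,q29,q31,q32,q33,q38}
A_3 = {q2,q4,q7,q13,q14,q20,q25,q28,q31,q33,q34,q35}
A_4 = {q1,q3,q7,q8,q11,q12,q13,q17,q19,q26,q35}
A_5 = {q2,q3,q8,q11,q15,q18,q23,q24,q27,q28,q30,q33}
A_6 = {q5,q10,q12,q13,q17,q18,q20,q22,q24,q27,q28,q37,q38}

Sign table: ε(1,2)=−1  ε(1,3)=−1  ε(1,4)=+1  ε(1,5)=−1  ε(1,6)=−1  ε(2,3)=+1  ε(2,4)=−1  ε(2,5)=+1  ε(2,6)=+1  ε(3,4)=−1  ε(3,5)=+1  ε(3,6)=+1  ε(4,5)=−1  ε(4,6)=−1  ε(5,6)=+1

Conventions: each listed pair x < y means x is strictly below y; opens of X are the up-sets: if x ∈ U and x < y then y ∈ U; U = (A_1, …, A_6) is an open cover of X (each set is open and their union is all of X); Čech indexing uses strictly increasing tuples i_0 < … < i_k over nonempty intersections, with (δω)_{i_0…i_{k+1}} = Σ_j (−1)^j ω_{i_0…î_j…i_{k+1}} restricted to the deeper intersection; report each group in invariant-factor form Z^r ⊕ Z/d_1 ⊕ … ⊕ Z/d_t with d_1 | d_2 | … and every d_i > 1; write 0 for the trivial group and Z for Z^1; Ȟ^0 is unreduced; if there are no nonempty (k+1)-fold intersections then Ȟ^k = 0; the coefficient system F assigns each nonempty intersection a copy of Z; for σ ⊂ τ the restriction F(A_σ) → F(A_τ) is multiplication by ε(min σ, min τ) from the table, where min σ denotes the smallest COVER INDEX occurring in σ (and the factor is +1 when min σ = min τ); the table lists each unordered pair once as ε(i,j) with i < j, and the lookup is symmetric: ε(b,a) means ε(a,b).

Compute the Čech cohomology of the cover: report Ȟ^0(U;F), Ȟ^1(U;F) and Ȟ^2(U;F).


nonempty intersections:
  A12={q5,q25,q32} A13={q7,q25,q34} A14={q3,q7,q26} A15={q3,q15,q24} A16={q5,q24,q37} A23={q14,q25,q31,q33} A24={q1,q8,q12} A25={q8,q23,q33} A26={q5,q12,q38} A34={q7,q13,q35} A35={q2,q28,q33} A36={q13,q20,q28} A45={q3,q8,q11} A46={q12,q13,q17} A56={q18,q24,q27,q28}
  A123={q25} A126={q5} A134={q7} A145={q3} A156={q24} A235={q33} A245={q8} A246={q12} A346={q13} A356={q28}
C dims 6,15,10; δ0: rk 5, SNF 1^5; δ1: rk 10, SNF 1^9·2
Ȟ^0: (6−5)−0=1 ⇒ Z
Ȟ^1: (15−10)−5=0 ⇒ 0
Ȟ^2: (10−0)−10=0 plus torsion [2] ⇒ Z/2

Ȟ^0(U;F) ≅ Z, Ȟ^1(U;F) ≅ 0, Ȟ^2(U;F) ≅ Z/2


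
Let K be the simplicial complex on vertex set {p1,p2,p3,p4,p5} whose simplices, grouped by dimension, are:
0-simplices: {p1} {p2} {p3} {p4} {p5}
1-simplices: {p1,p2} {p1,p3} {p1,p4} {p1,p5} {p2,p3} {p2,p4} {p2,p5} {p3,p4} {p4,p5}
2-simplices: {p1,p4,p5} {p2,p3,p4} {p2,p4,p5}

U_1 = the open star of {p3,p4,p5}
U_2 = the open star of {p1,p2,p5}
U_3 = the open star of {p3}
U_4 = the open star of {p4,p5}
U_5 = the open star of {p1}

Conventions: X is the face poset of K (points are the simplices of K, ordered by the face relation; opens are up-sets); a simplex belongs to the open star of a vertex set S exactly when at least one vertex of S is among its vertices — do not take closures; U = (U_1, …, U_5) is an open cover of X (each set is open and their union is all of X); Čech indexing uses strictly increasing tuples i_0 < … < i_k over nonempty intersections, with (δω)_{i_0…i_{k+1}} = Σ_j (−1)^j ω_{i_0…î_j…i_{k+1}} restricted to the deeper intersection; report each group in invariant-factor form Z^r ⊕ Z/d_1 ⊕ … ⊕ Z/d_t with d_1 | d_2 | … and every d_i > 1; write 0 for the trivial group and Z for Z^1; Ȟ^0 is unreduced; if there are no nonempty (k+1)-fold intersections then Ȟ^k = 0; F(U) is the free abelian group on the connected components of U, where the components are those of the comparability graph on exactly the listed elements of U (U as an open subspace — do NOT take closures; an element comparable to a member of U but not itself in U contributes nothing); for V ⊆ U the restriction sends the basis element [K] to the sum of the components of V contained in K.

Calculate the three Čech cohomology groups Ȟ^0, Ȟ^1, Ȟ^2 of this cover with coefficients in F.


nerve simplices:
  U1={{p3},{p4},{p5},{p1,p3},{p1,p4},{p1,p5},{p2,p3},{p2,p4},{p2,p5},{p3,p4},{p4,p5},{p1,p4,p5},{p2,p3,p4},{p2,p4,p5}} U2={{p1},{p2},{p5},{p1,p2},{p1,p3},{p1,p4},{p1,p5},{p2,p3},{p2,p4},{p2,p5},{p4,p5},{p1,p4,p5},{p2,p3,p4},{p2,p4,p5}} U3={{p3},{p1,p3},{p2,p3},{p3,p4},{p2,p3,p4}} U4={{p4},{p5},{p1,p4},{p1,p5},{p2,p4},{p2,p5},{p3,p4},{p4,p5},{p1,p4,p5},{p2,p3,p4},{p2,p4,p5}} U5={{p1},{p1,p2},{p1,p3},{p1,p4},{p1,p5},{p1,p4,p5}}
  U12={{p5},{p1,p3},{p1,p4},{p1,p5},{p2,p3},{p2,p4},{p2,p5},{p4,p5},{p1,p4,p5},{p2,p3,p4},{p2,p4,p5}} U13={{p3},{p1,p3},{p2,p3},{p3,p4},{p2,p3,p4}} U14={{p4},{p5},{p1,p4},{p1,p5},{p2,p4},{p2,p5},{p3,p4},{p4,p5},{p1,p4,p5},{p2,p3,p4},{p2,p4,p5}} U15={{p1,p3},{p1,p4},{p1,p5},{p1,p4,p5}} U23={{p1,p3},{p2,p3},{p2,p3,p4}} U24={{p5},{p1,p4},{p1,p5},{p2,p4},{p2,p5},{p4,p5},{p1,p4,p5},{p2,p3,p4},{p2,p4,p5}} U25={{p1},{p1,p2},{p1,p3},{p1,p4},{p1,p5},{p1,p4,p5}} U34={{p3,p4},{p2,p3,p4}} U35={{p1,p3}} U45={{p1,p4},{p1,p5},{p1,p4,p5}}
  U123={{p1,p3},{p2,p3},{p2,p3,p4}} U124={{p5},{p1,p4},{p1,p5},{p2,p4},{p2,p5},{p4,p5},{p1,p4,p5},{p2,p3,p4},{p2,p4,p5}} U125={{p1,p3},{p1,p4},{p1,p5},{p1,p4,p5}} U134={{p3,p4},{p2,p3,p4}} U135={{p1,p3}} U145={{p1,p4},{p1,p5},{p1,p4,p5}} U234={{p2,p3,p4}} U235={{p1,p3}} U245={{p1,p4},{p1,p5},{p1,p4,p5}}
  U1234={{p2,p3,p4}} U1235={{p1,p3}} U1245={{p1,p4},{p1,p5},{p1,p4,p5}}
components per intersection:
  U1: {{p3},{p4},{p5},{p1,p3},{p1,p4},{p1,p5},{p2,p3},{p2,p4},{p2,p5},{p3,p4},{p4,p5},{p1,p4,p5},{p2,p3,p4},{p2,p4,p5}}
  U2: {{p1},{p2},{p5},{p1,p2},{p1,p3},{p1,p4},{p1,p5},{p2,p3},{p2,p4},{p2,p5},{p4,p5},{p1,p4,p5},{p2,p3,p4},{p2,p4,p5}}
  U3: {{p3},{p1,p3},{p2,p3},{p3,p4},{p2,p3,p4}}
  U4: {{p4},{p5},{p1,p4},{p1,p5},{p2,p4},{p2,p5},{p3,p4},{p4,p5},{p1,p4,p5},{p2,p3,p4},{p2,p4,p5}}
  U5: {{p1},{p1,p2},{p1,p3},{p1,p4},{p1,p5},{p1,p4,p5}}
  U12: {{p5},{p1,p4},{p1,p5},{p2,p3},{p2,p4},{p2,p5},{p4,p5},{p1,p4,p5},{p2,p3,p4},{p2,p4,p5}} {{p1,p3}}
  U13: {{p3},{p1,p3},{p2,p3},{p3,p4},{p2,p3,p4}}
  U14: {{p4},{p5},{p1,p4},{p1,p5},{p2,p4},{p2,p5},{p3,p4},{p4,p5},{p1,p4,p5},{p2,p3,p4},{p2,p4,p5}}
  U15: {{p1,p3}} {{p1,p4},{p1,p5},{p1,p4,p5}}
  U23: {{p1,p3}} {{p2,p3},{p2,p3,p4}}
  U24: {{p5},{p1,p4},{p1,p5},{p2,p4},{p2,p5},{p4,p5},{p1,p4,p5},{p2,p3,p4},{p2,p4,p5}}
  U25: {{p1},{p1,p2},{p1,p3},{p1,p4},{p1,p5},{p1,p4,p5}}
  U34: {{p3,p4},{p2,p3,p4}}
  U35: {{p1,p3}}
  U45: {{p1,p4},{p1,p5},{p1,p4,p5}}
  U123: {{p1,p3}} {{p2,p3},{p2,p3,p4}}
  U124: {{p5},{p1,p4},{p1,p5},{p2,p4},{p2,p5},{p4,p5},{p1,p4,p5},{p2,p3,p4},{p2,p4,p5}}
  U125: {{p1,p3}} {{p1,p4},{p1,p5},{p1,p4,p5}}
  U134: {{p3,p4},{p2,p3,p4}}
  U135: {{p1,p3}}
  U145: {{p1,p4},{p1,p5},{p1,p4,p5}}
  U234: {{p2,p3,p4}}
  U235: {{p1,p3}}
  U245: {{p1,p4},{p1,p5},{p1,p4,p5}}
  U1234: {{p2,p3,p4}}
  U1235: {{p1,p3}}
  U1245: {{p1,p4},{p1,p5},{p1,p4,p5}}
C dims 5,13,11,3; δ0: rk 4, SNF 1^4; δ1: rk 8, SNF 1^8; δ2: rk 3, SNF 1^3
degree 0: 5−4−0 = 1 → Ȟ^0 ≅ Z
degree 1: 13−8−4 = 1 → Ȟ^1 ≅ Z
degree 2: 11−3−8 = 0 → Ȟ^2 ≅ 0

Ȟ^0 ≅ Z, Ȟ^1 ≅ Z and Ȟ^2 ≅ 0
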